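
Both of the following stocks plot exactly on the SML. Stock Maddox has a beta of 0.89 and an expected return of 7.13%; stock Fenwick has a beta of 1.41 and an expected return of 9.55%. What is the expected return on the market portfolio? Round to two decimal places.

7.64%

Both satisfy E(R) = R_f + β·MRP, so the slope of the SML is
MRP = (9.55% − 7.13%) / (1.41 − 0.89) = 2.42% / 0.52 = 4.6538%
R_f = E(R_Maddox) − β_Maddox·MRP = 7.13% − 0.89 × 4.6538% = 2.9881%
E(R_m) = R_f + MRP = 2.9881% + 4.6538% = 7.64%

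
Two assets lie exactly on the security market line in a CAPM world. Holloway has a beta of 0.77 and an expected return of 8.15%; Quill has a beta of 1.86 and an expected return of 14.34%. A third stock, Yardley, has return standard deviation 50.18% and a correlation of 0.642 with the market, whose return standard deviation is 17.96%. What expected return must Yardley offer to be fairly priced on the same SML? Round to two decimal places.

MRP = (14.34% − 8.15%) / (1.86 − 0.77) = 5.6789%
R_f = 8.15% − 0.77 × 5.6789% = 3.7772%
β_Yardley = ρ·σ_i/σ_m = 0.642 × 50.18 / 17.96 = 1.7937
E(R_Yardley) = R_f + β × MRP = 3.7772% + 1.7937 × 5.6789% = 13.96%

13.96%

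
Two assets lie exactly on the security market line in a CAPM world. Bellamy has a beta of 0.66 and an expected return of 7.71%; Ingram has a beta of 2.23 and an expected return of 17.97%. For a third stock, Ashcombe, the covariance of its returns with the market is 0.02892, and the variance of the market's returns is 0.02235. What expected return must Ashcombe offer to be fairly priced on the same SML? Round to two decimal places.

MRP = (17.97% − 7.71%) / (2.23 − 0.66) = 6.5350%
R_f = 7.71% − 0.66 × 6.5350% = 3.3969%
β_Ashcombe = Cov / Var(R_m) = 0.02892 / 0.02235 = 1.2940
E(R_Ashcombe) = R_f + β × MRP = 3.3969% + 1.2940 × 6.5350% = 11.85%

11.85%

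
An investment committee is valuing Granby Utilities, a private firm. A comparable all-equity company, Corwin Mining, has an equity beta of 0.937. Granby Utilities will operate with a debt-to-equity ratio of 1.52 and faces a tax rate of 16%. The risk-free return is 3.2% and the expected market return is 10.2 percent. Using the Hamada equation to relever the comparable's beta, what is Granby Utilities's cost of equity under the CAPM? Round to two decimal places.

β_L = β_U × [1 + (1 − t)(D/E)] = 0.937 × [1 + (1 − 0.16) × 1.52]
    = 0.937 × [1 + 0.84 × 1.52] = 0.937 × 2.2768 = 2.1334
MRP = 10.2% − 3.2% = 7.00%
E(R) = R_f + β_L × MRP = 3.2% + 2.1334 × 7.0% = 18.13%

18.13%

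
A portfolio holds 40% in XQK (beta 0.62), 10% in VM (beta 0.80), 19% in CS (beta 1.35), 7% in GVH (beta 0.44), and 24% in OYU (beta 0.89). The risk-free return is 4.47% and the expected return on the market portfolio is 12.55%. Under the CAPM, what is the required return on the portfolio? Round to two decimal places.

11.17%

β_P = Σ w_i β_i = 0.40×0.62 + 0.10×0.80 + 0.19×1.35 + 0.07×0.44 + 0.24×0.89 = 0.8289
MRP = 12.55% − 4.47% = 8.08%
E(R_P) = R_f + β_P × MRP = 4.47% + 0.8289 × 8.08% = 11.17%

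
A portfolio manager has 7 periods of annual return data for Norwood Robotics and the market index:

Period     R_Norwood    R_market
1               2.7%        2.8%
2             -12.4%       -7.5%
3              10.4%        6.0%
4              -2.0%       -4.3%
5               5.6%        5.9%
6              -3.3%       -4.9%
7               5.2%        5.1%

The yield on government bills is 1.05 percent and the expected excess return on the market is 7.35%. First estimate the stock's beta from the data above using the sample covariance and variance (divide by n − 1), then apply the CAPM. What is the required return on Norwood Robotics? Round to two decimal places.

Mean R_i = (2.7 − 12.4 + 10.4 − 2.0 + 5.6 − 3.3 + 5.2) / 7 = 0.8857%
Mean R_m = (2.8 − 7.5 + 6.0 − 4.3 + 5.9 − 4.9 + 5.1) / 7 = 0.4429%
Σ(R_i − R̄_i)(R_m − R̄_m) = 244.5443  ⇒  Cov = 244.5443 / 6 = 40.7574
Σ(R_m − R̄_m)² = 202.0371  ⇒  Var(R_m) = 202.0371 / 6 = 33.6729
β = Cov / Var(R_m) = 40.7574 / 33.6729 = 1.2104
E(R) = R_f + β × MRP = 1.05% + 1.2104 × 7.35% = 9.95%

9.95%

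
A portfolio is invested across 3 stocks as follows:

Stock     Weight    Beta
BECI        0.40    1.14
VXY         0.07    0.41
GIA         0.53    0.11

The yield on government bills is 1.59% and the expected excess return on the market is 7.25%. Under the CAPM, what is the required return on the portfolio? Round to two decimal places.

β_P = Σ w_i β_i = 0.40×1.14 + 0.07×0.41 + 0.53×0.11 = 0.5430
E(R_P) = R_f + β_P × MRP = 1.59% + 0.5430 × 7.25% = 5.53%

5.53%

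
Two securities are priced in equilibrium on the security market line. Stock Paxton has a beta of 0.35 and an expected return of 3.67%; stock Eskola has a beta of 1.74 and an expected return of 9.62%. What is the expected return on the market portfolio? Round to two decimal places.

6.45%

Both satisfy E(R) = R_f + β·MRP, so the slope of the SML is
MRP = (9.62% − 3.67%) / (1.74 − 0.35) = 5.95% / 1.39 = 4.2806%
R_f = E(R_Paxton) − β_Paxton·MRP = 3.67% − 0.35 × 4.2806% = 2.1718%
E(R_m) = R_f + MRP = 2.1718% + 4.2806% = 6.45%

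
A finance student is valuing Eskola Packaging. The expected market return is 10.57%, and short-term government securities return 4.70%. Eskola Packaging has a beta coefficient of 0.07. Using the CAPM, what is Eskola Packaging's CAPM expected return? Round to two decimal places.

Market risk premium = E(R_m) − R_f = 10.57% − 4.70% = 5.87%
E(R) = R_f + β × MRP = 4.70% + 0.07 × 5.87% = 5.11%

5.11%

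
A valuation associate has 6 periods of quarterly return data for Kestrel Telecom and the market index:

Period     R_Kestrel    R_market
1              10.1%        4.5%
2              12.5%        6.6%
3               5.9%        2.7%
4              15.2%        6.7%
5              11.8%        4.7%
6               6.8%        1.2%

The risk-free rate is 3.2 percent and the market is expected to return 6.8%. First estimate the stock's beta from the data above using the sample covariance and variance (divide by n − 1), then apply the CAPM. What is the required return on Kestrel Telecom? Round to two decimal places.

8.63%

Mean R_i = (10.1 + 12.5 + 5.9 + 15.2 + 11.8 + 6.8) / 6 = 10.3833%
Mean R_m = (4.5 + 6.6 + 2.7 + 6.7 + 4.7 + 1.2) / 6 = 4.4000%
Σ(R_i − R̄_i)(R_m − R̄_m) = 35.2200  ⇒  Cov = 35.2200 / 5 = 7.0440
Σ(R_m − R̄_m)² = 23.3600  ⇒  Var(R_m) = 23.3600 / 5 = 4.6720
β = Cov / Var(R_m) = 7.0440 / 4.6720 = 1.5077
MRP = 6.8% − 3.2% = 3.60%
E(R) = R_f + β × MRP = 3.2% + 1.5077 × 3.6% = 8.63%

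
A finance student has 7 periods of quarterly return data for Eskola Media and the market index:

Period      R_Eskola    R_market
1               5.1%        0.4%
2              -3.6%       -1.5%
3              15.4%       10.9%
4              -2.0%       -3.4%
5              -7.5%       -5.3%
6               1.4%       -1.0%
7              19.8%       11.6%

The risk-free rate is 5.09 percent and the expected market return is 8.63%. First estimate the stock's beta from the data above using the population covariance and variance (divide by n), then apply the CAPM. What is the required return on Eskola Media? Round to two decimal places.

Mean R_i = (5.1 − 3.6 + 15.4 − 2.0 − 7.5 + 1.4 + 19.8) / 7 = 4.0857%
Mean R_m = (0.4 − 1.5 + 10.9 − 3.4 − 5.3 − 1.0 + 11.6) / 7 = 1.6714%
Σ(R_i − R̄_i)(R_m − R̄_m) = 402.3271  ⇒  Cov = 402.3271 / 7 = 57.4753
Σ(R_m − R̄_m)² = 276.8743  ⇒  Var(R_m) = 276.8743 / 7 = 39.5535
β = Cov / Var(R_m) = 57.4753 / 39.5535 = 1.4531
MRP = 8.63% − 5.09% = 3.54%
E(R) = R_f + β × MRP = 5.09% + 1.4531 × 3.54% = 10.23%

10.23%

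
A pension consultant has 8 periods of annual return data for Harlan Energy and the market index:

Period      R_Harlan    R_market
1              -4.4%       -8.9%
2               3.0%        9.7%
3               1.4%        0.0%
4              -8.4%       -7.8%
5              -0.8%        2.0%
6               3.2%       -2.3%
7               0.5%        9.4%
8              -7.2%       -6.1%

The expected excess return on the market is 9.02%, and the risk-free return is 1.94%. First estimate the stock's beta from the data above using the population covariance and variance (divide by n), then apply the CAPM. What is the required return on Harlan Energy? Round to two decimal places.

Mean R_i = (-4.4 + 3.0 + 1.4 − 8.4 − 0.8 + 3.2 + 0.5 − 7.2) / 8 = -1.5875%
Mean R_m = (-8.9 + 9.7 + 0.0 − 7.8 + 2.0 − 2.3 + 9.4 − 6.1) / 8 = -0.5000%
Σ(R_i − R̄_i)(R_m − R̄_m) = 167.0900  ⇒  Cov = 167.0900 / 8 = 20.8863
Σ(R_m − R̄_m)² = 367.0000  ⇒  Var(R_m) = 367.0000 / 8 = 45.8750
β = Cov / Var(R_m) = 20.8863 / 45.8750 = 0.4553
E(R) = R_f + β × MRP = 1.94% + 0.4553 × 9.02% = 6.05%

6.05%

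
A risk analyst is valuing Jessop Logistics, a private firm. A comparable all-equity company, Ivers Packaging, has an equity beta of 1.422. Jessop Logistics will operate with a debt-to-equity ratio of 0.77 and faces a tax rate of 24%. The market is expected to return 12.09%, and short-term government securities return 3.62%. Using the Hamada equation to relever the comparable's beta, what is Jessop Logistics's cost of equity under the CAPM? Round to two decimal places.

β_L = β_U × [1 + (1 − t)(D/E)] = 1.422 × [1 + (1 − 0.24) × 0.77]
    = 1.422 × [1 + 0.76 × 0.77] = 1.422 × 1.5852 = 2.2542
MRP = 12.09% − 3.62% = 8.47%
E(R) = R_f + β_L × MRP = 3.62% + 2.2542 × 8.47% = 22.71%

22.71%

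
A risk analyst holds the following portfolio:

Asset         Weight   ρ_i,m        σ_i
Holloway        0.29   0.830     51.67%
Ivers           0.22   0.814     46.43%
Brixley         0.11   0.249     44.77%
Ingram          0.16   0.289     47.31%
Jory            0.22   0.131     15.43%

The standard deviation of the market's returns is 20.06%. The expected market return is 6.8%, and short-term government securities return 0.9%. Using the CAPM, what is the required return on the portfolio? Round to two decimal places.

8.14%

β_Holloway = 0.830 × 51.67% / 20.06% = 2.1379
β_Ivers = 0.814 × 46.43% / 20.06% = 1.8840
β_Brixley = 0.249 × 44.77% / 20.06% = 0.5557
β_Ingram = 0.289 × 47.31% / 20.06% = 0.6816
β_Jory = 0.131 × 15.43% / 20.06% = 0.1008
β_P = Σ w_i β_i = 0.29×2.1379 + 0.22×1.8840 + 0.11×0.5557 + 0.16×0.6816 + 0.22×0.1008 = 1.2268
MRP = 6.8% − 0.9% = 5.90%
E(R_P) = R_f + β_P × MRP = 0.9% + 1.2268 × 5.9% = 8.14%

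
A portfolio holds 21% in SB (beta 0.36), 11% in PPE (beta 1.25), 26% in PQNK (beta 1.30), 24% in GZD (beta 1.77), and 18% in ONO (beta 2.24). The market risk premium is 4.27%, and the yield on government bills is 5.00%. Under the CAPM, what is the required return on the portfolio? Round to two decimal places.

10.89%

β_P = Σ w_i β_i = 0.21×0.36 + 0.11×1.25 + 0.26×1.30 + 0.24×1.77 + 0.18×2.24 = 1.3791
E(R_P) = R_f + β_P × MRP = 5.00% + 1.3791 × 4.27% = 10.89%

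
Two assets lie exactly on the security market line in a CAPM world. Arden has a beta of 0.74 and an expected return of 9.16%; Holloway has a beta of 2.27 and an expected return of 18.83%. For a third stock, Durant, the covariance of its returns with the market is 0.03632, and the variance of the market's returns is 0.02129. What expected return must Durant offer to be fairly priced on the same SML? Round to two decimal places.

MRP = (18.83% − 9.16%) / (2.27 − 0.74) = 6.3203%
R_f = 9.16% − 0.74 × 6.3203% = 4.4830%
β_Durant = Cov / Var(R_m) = 0.03632 / 0.02129 = 1.7060
E(R_Durant) = R_f + β × MRP = 4.4830% + 1.7060 × 6.3203% = 15.27%

15.27%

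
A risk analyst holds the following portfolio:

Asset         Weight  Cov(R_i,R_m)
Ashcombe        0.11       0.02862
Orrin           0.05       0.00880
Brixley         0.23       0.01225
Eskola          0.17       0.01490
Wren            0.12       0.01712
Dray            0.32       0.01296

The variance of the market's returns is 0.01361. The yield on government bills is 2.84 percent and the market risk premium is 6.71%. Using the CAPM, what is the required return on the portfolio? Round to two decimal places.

10.30%

β_Ashcombe = 0.02862 / 0.01361 = 2.1029
β_Orrin = 0.00880 / 0.01361 = 0.6466
β_Brixley = 0.01225 / 0.01361 = 0.9001
β_Eskola = 0.01490 / 0.01361 = 1.0948
β_Wren = 0.01712 / 0.01361 = 1.2579
β_Dray = 0.01296 / 0.01361 = 0.9522
β_P = Σ w_i β_i = 0.11×2.1029 + 0.05×0.6466 + 0.23×0.9001 + 0.17×1.0948 + 0.12×1.2579 + 0.32×0.9522 = 1.1124
E(R_P) = R_f + β_P × MRP = 2.84% + 1.1124 × 6.71% = 10.30%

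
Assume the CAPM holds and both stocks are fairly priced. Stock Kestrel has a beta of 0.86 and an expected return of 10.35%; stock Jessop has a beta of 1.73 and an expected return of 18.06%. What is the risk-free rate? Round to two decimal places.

Both satisfy E(R) = R_f + β·MRP, so the slope of the SML is
MRP = (18.06% − 10.35%) / (1.73 − 0.86) = 7.71% / 0.87 = 8.8621%
R_f = E(R_Kestrel) − β_Kestrel·MRP = 10.35% − 0.86 × 8.8621% = 2.7286%

2.73%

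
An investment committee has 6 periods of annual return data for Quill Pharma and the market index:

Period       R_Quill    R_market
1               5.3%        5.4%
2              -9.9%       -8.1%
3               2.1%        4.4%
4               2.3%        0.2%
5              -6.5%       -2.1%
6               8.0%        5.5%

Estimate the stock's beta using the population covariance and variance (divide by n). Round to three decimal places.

Mean R_i = (5.3 − 9.9 + 2.1 + 2.3 − 6.5 + 8.0) / 6 = 0.2167%
Mean R_m = (5.4 − 8.1 + 4.4 + 0.2 − 2.1 + 5.5) / 6 = 0.8833%
Σ(R_i − R̄_i)(R_m − R̄_m) = 175.0117  ⇒  Cov = 175.0117 / 6 = 29.1686
Σ(R_m − R̄_m)² = 144.1483  ⇒  Var(R_m) = 144.1483 / 6 = 24.0247
β = Cov / Var(R_m) = 29.1686 / 24.0247 = 1.2141

1.214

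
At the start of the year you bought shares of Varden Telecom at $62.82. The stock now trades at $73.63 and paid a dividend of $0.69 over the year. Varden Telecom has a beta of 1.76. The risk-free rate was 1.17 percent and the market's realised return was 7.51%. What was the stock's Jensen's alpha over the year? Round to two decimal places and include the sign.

Realised HPR = (P1 + D1 − P0) / P0 = (73.63 + 0.69 − 62.82) / 62.82 = 11.50 / 62.82 = 18.3063%
MRP = 7.51% − 1.17% = 6.34%
CAPM required = R_f + β·MRP = 1.17% + 1.76 × 6.34% = 12.3284%
α = realised − required = 18.3063% − 12.3284% = +5.98%

+5.98%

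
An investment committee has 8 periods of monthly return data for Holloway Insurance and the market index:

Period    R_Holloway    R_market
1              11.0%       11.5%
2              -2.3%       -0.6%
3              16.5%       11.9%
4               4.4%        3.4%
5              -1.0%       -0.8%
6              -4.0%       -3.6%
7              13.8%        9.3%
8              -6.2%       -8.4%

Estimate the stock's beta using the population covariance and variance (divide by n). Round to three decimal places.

1.131

Mean R_i = (11.0 − 2.3 + 16.5 + 4.4 − 1.0 − 4.0 + 13.8 − 6.2) / 8 = 4.0250%
Mean R_m = (11.5 − 0.6 + 11.9 + 3.4 − 0.8 − 3.6 + 9.3 − 8.4) / 8 = 2.8375%
Σ(R_i − R̄_i)(R_m − R̄_m) = 443.4425  ⇒  Cov = 443.4425 / 8 = 55.4303
Σ(R_m − R̄_m)² = 392.0188  ⇒  Var(R_m) = 392.0188 / 8 = 49.0024
β = Cov / Var(R_m) = 55.4303 / 49.0024 = 1.1312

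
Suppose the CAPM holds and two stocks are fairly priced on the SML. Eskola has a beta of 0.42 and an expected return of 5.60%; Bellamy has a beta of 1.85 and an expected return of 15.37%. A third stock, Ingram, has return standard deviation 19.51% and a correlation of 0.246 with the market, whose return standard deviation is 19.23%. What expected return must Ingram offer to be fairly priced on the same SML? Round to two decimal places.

4.44%

MRP = (15.37% − 5.60%) / (1.85 − 0.42) = 6.8322%
R_f = 5.60% − 0.42 × 6.8322% = 2.7305%
β_Ingram = ρ·σ_i/σ_m = 0.246 × 19.51 / 19.23 = 0.2496
E(R_Ingram) = R_f + β × MRP = 2.7305% + 0.2496 × 6.8322% = 4.44%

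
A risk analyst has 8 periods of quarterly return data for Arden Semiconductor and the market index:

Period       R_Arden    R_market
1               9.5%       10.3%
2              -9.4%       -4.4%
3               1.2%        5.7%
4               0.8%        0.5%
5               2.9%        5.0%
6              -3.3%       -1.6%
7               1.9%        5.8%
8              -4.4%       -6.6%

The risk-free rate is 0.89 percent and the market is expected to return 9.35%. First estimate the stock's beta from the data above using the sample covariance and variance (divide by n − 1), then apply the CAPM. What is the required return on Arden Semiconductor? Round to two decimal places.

8.34%

Mean R_i = (9.5 − 9.4 + 1.2 + 0.8 + 2.9 − 3.3 + 1.9 − 4.4) / 8 = -0.1000%
Mean R_m = (10.3 − 4.4 + 5.7 + 0.5 + 5.0 − 1.6 + 5.8 − 6.6) / 8 = 1.8375%
Σ(R_i − R̄_i)(R_m − R̄_m) = 207.7600  ⇒  Cov = 207.7600 / 7 = 29.6800
Σ(R_m − R̄_m)² = 235.9388  ⇒  Var(R_m) = 235.9388 / 7 = 33.7055
β = Cov / Var(R_m) = 29.6800 / 33.7055 = 0.8806
MRP = 9.35% − 0.89% = 8.46%
E(R) = R_f + β × MRP = 0.89% + 0.8806 × 8.46% = 8.34%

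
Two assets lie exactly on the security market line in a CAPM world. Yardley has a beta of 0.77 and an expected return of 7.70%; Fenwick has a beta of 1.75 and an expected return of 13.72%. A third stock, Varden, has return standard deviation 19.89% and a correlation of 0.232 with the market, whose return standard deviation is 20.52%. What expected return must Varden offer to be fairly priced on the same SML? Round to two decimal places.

MRP = (13.72% − 7.70%) / (1.75 − 0.77) = 6.1429%
R_f = 7.70% − 0.77 × 6.1429% = 2.9700%
β_Varden = ρ·σ_i/σ_m = 0.232 × 19.89 / 20.52 = 0.2249
E(R_Varden) = R_f + β × MRP = 2.9700% + 0.2249 × 6.1429% = 4.35%

4.35%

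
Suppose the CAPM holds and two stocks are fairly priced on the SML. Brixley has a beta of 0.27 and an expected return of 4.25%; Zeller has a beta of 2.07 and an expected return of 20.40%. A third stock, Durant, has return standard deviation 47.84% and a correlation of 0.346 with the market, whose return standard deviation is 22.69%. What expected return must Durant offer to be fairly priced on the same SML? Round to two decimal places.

MRP = (20.40% − 4.25%) / (2.07 − 0.27) = 8.9722%
R_f = 4.25% − 0.27 × 8.9722% = 1.8275%
β_Durant = ρ·σ_i/σ_m = 0.346 × 47.84 / 22.69 = 0.7295
E(R_Durant) = R_f + β × MRP = 1.8275% + 0.7295 × 8.9722% = 8.37%

8.37%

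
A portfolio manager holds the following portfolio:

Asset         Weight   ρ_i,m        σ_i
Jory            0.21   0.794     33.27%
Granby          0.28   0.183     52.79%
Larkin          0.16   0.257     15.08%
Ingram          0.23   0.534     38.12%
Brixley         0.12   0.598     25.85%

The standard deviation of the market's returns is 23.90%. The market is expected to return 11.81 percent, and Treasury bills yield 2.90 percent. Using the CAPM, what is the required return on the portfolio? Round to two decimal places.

8.64%

β_Jory = 0.794 × 33.27% / 23.90% = 1.1053
β_Granby = 0.183 × 52.79% / 23.90% = 0.4042
β_Larkin = 0.257 × 15.08% / 23.90% = 0.1622
β_Ingram = 0.534 × 38.12% / 23.90% = 0.8517
β_Brixley = 0.598 × 25.85% / 23.90% = 0.6468
β_P = Σ w_i β_i = 0.21×1.1053 + 0.28×0.4042 + 0.16×0.1622 + 0.23×0.8517 + 0.12×0.6468 = 0.6447
MRP = 11.81% − 2.90% = 8.91%
E(R_P) = R_f + β_P × MRP = 2.90% + 0.6447 × 8.91% = 8.64%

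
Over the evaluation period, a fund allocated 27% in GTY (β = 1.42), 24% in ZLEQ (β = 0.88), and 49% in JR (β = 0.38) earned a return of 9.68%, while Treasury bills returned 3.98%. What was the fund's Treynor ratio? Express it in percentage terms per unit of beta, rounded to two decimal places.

β_P = 0.27×1.42 + 0.24×0.88 + 0.49×0.38 = 0.7808
Treynor = (R_P − R_f) / β_P = (9.68% − 3.98%) / 0.7808 = 5.70% / 0.7808 = 7.30%

7.30%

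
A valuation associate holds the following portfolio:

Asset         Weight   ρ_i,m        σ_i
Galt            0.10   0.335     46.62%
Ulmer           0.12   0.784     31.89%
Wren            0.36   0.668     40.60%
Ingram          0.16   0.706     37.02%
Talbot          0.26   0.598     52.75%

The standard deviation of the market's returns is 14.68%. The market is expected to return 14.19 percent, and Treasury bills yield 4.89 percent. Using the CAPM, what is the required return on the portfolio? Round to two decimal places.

21.81%

β_Galt = 0.335 × 46.62% / 14.68% = 1.0639
β_Ulmer = 0.784 × 31.89% / 14.68% = 1.7031
β_Wren = 0.668 × 40.60% / 14.68% = 1.8475
β_Ingram = 0.706 × 37.02% / 14.68% = 1.7804
β_Talbot = 0.598 × 52.75% / 14.68% = 2.1488
β_P = Σ w_i β_i = 0.10×1.0639 + 0.12×1.7031 + 0.36×1.8475 + 0.16×1.7804 + 0.26×2.1488 = 1.8194
MRP = 14.19% − 4.89% = 9.30%
E(R_P) = R_f + β_P × MRP = 4.89% + 1.8194 × 9.30% = 21.81%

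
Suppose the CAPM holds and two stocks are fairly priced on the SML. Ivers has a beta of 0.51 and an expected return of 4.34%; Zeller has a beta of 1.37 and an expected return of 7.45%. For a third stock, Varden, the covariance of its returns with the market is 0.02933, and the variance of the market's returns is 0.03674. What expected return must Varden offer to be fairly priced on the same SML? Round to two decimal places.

MRP = (7.45% − 4.34%) / (1.37 − 0.51) = 3.6163%
R_f = 4.34% − 0.51 × 3.6163% = 2.4957%
β_Varden = Cov / Var(R_m) = 0.02933 / 0.03674 = 0.7983
E(R_Varden) = R_f + β × MRP = 2.4957% + 0.7983 × 3.6163% = 5.38%

5.38%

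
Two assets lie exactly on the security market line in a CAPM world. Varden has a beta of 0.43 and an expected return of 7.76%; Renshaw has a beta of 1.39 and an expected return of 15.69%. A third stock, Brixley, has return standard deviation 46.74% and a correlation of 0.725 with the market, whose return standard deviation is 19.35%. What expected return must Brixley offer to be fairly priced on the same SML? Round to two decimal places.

18.67%

MRP = (15.69% − 7.76%) / (1.39 − 0.43) = 8.2604%
R_f = 7.76% − 0.43 × 8.2604% = 4.2080%
β_Brixley = ρ·σ_i/σ_m = 0.725 × 46.74 / 19.35 = 1.7512
E(R_Brixley) = R_f + β × MRP = 4.2080% + 1.7512 × 8.2604% = 18.67%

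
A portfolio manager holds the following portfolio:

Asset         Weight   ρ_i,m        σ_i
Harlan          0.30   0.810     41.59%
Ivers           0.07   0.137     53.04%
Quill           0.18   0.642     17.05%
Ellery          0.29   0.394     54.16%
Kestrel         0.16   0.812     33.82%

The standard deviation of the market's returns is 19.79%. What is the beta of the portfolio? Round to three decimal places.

1.171

β_Harlan = 0.810 × 41.59% / 19.79% = 1.7023
β_Ivers = 0.137 × 53.04% / 19.79% = 0.3672
β_Quill = 0.642 × 17.05% / 19.79% = 0.5531
β_Ellery = 0.394 × 54.16% / 19.79% = 1.0783
β_Kestrel = 0.812 × 33.82% / 19.79% = 1.3877
β_P = Σ w_i β_i = 0.30×1.7023 + 0.07×0.3672 + 0.18×0.5531 + 0.29×1.0783 + 0.16×1.3877 = 1.1707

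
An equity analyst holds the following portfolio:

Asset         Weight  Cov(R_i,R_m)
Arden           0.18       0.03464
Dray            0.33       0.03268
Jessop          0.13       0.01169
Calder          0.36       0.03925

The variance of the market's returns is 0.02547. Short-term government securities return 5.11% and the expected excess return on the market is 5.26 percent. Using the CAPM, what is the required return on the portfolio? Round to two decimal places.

β_Arden = 0.03464 / 0.02547 = 1.3600
β_Dray = 0.03268 / 0.02547 = 1.2831
β_Jessop = 0.01169 / 0.02547 = 0.4590
β_Calder = 0.03925 / 0.02547 = 1.5410
β_P = Σ w_i β_i = 0.18×1.3600 + 0.33×1.2831 + 0.13×0.4590 + 0.36×1.5410 = 1.2827
E(R_P) = R_f + β_P × MRP = 5.11% + 1.2827 × 5.26% = 11.86%

11.86%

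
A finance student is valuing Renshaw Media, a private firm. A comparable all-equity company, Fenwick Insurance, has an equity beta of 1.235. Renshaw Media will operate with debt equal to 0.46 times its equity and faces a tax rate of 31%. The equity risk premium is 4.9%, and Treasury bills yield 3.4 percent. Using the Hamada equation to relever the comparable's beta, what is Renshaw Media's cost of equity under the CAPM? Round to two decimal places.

β_L = β_U × [1 + (1 − t)(D/E)] = 1.235 × [1 + (1 − 0.31) × 0.46]
    = 1.235 × [1 + 0.69 × 0.46] = 1.235 × 1.3174 = 1.6270
E(R) = R_f + β_L × MRP = 3.4% + 1.6270 × 4.9% = 11.37%

11.37%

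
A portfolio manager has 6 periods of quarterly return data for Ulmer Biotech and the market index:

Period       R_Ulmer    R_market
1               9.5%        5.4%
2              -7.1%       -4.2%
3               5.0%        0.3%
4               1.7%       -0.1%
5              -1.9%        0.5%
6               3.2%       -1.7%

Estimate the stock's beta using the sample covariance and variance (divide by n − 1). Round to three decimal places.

Mean R_i = (9.5 − 7.1 + 5.0 + 1.7 − 1.9 + 3.2) / 6 = 1.7333%
Mean R_m = (5.4 − 4.2 + 0.3 − 0.1 + 0.5 − 1.7) / 6 = 0.0333%
Σ(R_i − R̄_i)(R_m − R̄_m) = 75.7133  ⇒  Cov = 75.7133 / 5 = 15.1427
Σ(R_m − R̄_m)² = 50.0333  ⇒  Var(R_m) = 50.0333 / 5 = 10.0067
β = Cov / Var(R_m) = 15.1427 / 10.0067 = 1.5133

1.513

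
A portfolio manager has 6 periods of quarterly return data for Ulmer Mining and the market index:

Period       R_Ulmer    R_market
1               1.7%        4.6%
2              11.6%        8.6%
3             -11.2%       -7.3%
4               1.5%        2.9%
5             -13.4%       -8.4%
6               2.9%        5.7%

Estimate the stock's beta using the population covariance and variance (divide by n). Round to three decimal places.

Mean R_i = (1.7 + 11.6 − 11.2 + 1.5 − 13.4 + 2.9) / 6 = -1.1500%
Mean R_m = (4.6 + 8.6 − 7.3 + 2.9 − 8.4 + 5.7) / 6 = 1.0167%
Σ(R_i − R̄_i)(R_m − R̄_m) = 329.7950  ⇒  Cov = 329.7950 / 6 = 54.9658
Σ(R_m − R̄_m)² = 253.6683  ⇒  Var(R_m) = 253.6683 / 6 = 42.2781
β = Cov / Var(R_m) = 54.9658 / 42.2781 = 1.3001

1.300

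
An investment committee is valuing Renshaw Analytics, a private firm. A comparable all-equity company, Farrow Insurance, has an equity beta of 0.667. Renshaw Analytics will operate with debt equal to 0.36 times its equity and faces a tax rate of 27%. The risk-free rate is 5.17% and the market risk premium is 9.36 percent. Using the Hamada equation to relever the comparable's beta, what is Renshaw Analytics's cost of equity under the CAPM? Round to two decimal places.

β_L = β_U × [1 + (1 − t)(D/E)] = 0.667 × [1 + (1 − 0.27) × 0.36]
    = 0.667 × [1 + 0.73 × 0.36] = 0.667 × 1.2628 = 0.8423
E(R) = R_f + β_L × MRP = 5.17% + 0.8423 × 9.36% = 13.05%

13.05%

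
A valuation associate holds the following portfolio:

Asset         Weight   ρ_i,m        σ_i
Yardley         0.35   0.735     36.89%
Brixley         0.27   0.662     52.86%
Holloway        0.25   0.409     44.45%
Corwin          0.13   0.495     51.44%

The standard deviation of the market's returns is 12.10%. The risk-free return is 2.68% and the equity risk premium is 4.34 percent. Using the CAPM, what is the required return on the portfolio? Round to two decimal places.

β_Yardley = 0.735 × 36.89% / 12.10% = 2.2408
β_Brixley = 0.662 × 52.86% / 12.10% = 2.8920
β_Holloway = 0.409 × 44.45% / 12.10% = 1.5025
β_Corwin = 0.495 × 51.44% / 12.10% = 2.1044
β_P = Σ w_i β_i = 0.35×2.2408 + 0.27×2.8920 + 0.25×1.5025 + 0.13×2.1044 = 2.2143
E(R_P) = R_f + β_P × MRP = 2.68% + 2.2143 × 4.34% = 12.29%

12.29%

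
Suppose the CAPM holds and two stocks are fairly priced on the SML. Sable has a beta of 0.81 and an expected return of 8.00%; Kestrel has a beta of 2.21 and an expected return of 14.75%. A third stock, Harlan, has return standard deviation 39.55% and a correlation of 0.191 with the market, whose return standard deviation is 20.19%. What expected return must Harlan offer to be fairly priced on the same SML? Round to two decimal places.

MRP = (14.75% − 8.00%) / (2.21 − 0.81) = 4.8214%
R_f = 8.00% − 0.81 × 4.8214% = 4.0947%
β_Harlan = ρ·σ_i/σ_m = 0.191 × 39.55 / 20.19 = 0.3741
E(R_Harlan) = R_f + β × MRP = 4.0947% + 0.3741 × 4.8214% = 5.90%

5.90%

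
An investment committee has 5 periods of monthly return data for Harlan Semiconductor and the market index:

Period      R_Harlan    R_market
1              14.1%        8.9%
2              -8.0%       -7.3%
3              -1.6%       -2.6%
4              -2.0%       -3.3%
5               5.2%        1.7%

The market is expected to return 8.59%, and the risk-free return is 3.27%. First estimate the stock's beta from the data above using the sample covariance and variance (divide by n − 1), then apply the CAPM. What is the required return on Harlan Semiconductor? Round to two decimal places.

10.55%

Mean R_i = (14.1 − 8.0 − 1.6 − 2.0 + 5.2) / 5 = 1.5400%
Mean R_m = (8.9 − 7.3 − 2.6 − 3.3 + 1.7) / 5 = -0.5200%
Σ(R_i − R̄_i)(R_m − R̄_m) = 207.4940  ⇒  Cov = 207.4940 / 4 = 51.8735
Σ(R_m − R̄_m)² = 151.6880  ⇒  Var(R_m) = 151.6880 / 4 = 37.9220
β = Cov / Var(R_m) = 51.8735 / 37.9220 = 1.3679
MRP = 8.59% − 3.27% = 5.32%
E(R) = R_f + β × MRP = 3.27% + 1.3679 × 5.32% = 10.55%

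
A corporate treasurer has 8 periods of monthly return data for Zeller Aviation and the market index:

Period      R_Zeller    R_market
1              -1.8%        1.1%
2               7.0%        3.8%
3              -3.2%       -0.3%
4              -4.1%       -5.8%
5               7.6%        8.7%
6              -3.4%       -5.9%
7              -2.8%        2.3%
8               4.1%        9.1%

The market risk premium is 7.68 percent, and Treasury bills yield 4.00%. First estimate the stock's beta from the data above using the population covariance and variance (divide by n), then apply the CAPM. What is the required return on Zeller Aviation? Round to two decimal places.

Mean R_i = (-1.8 + 7.0 − 3.2 − 4.1 + 7.6 − 3.4 − 2.8 + 4.1) / 8 = 0.4250%
Mean R_m = (1.1 + 3.8 − 0.3 − 5.8 + 8.7 − 5.9 + 2.3 + 9.1) / 8 = 1.6250%
Σ(R_i − R̄_i)(R_m − R̄_m) = 160.8850  ⇒  Cov = 160.8850 / 8 = 20.1106
Σ(R_m − R̄_m)² = 226.8550  ⇒  Var(R_m) = 226.8550 / 8 = 28.3569
β = Cov / Var(R_m) = 20.1106 / 28.3569 = 0.7092
E(R) = R_f + β × MRP = 4.00% + 0.7092 × 7.68% = 9.45%

9.45%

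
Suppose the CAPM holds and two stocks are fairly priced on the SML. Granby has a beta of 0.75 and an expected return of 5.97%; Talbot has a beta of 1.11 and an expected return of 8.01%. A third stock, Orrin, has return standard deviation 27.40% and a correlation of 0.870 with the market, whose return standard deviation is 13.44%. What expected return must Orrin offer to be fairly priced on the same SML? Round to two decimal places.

MRP = (8.01% − 5.97%) / (1.11 − 0.75) = 5.6667%
R_f = 5.97% − 0.75 × 5.6667% = 1.7200%
β_Orrin = ρ·σ_i/σ_m = 0.870 × 27.40 / 13.44 = 1.7737
E(R_Orrin) = R_f + β × MRP = 1.7200% + 1.7737 × 5.6667% = 11.77%

11.77%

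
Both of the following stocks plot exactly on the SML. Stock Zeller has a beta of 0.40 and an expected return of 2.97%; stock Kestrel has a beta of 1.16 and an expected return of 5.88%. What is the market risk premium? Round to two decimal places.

3.83%

Both satisfy E(R) = R_f + β·MRP, so the slope of the SML is
MRP = (5.88% − 2.97%) / (1.16 − 0.40) = 2.91% / 0.76 = 3.8289%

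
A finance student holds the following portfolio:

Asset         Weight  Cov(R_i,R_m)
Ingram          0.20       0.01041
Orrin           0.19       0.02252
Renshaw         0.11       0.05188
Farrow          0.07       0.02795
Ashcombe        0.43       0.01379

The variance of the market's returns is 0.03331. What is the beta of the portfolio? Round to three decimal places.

β_Ingram = 0.01041 / 0.03331 = 0.3125
β_Orrin = 0.02252 / 0.03331 = 0.6761
β_Renshaw = 0.05188 / 0.03331 = 1.5575
β_Farrow = 0.02795 / 0.03331 = 0.8391
β_Ashcombe = 0.01379 / 0.03331 = 0.4140
β_P = Σ w_i β_i = 0.20×0.3125 + 0.19×0.6761 + 0.11×1.5575 + 0.07×0.8391 + 0.43×0.4140 = 0.5990

0.599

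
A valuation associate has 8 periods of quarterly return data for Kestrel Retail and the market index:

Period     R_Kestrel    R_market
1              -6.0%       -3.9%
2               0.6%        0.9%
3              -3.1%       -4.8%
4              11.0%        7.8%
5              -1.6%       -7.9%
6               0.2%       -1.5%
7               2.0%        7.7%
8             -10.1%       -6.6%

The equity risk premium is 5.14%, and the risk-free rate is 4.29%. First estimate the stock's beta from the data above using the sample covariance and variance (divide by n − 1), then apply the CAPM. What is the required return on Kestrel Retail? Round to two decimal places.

8.50%

Mean R_i = (-6.0 + 0.6 − 3.1 + 11.0 − 1.6 + 0.2 + 2.0 − 10.1) / 8 = -0.8750%
Mean R_m = (-3.9 + 0.9 − 4.8 + 7.8 − 7.9 − 1.5 + 7.7 − 6.6) / 8 = -1.0375%
Σ(R_i − R̄_i)(R_m − R̄_m) = 211.7575  ⇒  Cov = 211.7575 / 7 = 30.2511
Σ(R_m − R̄_m)² = 258.7988  ⇒  Var(R_m) = 258.7988 / 7 = 36.9713
β = Cov / Var(R_m) = 30.2511 / 36.9713 = 0.8182
E(R) = R_f + β × MRP = 4.29% + 0.8182 × 5.14% = 8.50%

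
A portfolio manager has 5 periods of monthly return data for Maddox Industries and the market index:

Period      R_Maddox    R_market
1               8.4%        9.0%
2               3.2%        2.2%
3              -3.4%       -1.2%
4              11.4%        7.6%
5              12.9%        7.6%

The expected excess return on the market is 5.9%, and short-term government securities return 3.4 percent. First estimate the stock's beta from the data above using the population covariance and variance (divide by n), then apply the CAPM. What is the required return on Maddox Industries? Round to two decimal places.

Mean R_i = (8.4 + 3.2 − 3.4 + 11.4 + 12.9) / 5 = 6.5000%
Mean R_m = (9.0 + 2.2 − 1.2 + 7.6 + 7.6) / 5 = 5.0400%
Σ(R_i − R̄_i)(R_m − R̄_m) = 107.6000  ⇒  Cov = 107.6000 / 5 = 21.5200
Σ(R_m − R̄_m)² = 75.7920  ⇒  Var(R_m) = 75.7920 / 5 = 15.1584
β = Cov / Var(R_m) = 21.5200 / 15.1584 = 1.4197
E(R) = R_f + β × MRP = 3.4% + 1.4197 × 5.9% = 11.78%

11.78%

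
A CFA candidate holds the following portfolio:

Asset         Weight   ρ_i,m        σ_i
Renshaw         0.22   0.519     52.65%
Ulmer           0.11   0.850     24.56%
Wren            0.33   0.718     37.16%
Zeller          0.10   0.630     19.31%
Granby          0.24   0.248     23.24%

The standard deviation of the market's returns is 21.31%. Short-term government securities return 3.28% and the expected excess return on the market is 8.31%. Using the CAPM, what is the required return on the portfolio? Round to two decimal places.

β_Renshaw = 0.519 × 52.65% / 21.31% = 1.2823
β_Ulmer = 0.850 × 24.56% / 21.31% = 0.9796
β_Wren = 0.718 × 37.16% / 21.31% = 1.2520
β_Zeller = 0.630 × 19.31% / 21.31% = 0.5709
β_Granby = 0.248 × 23.24% / 21.31% = 0.2705
β_P = Σ w_i β_i = 0.22×1.2823 + 0.11×0.9796 + 0.33×1.2520 + 0.10×0.5709 + 0.24×0.2705 = 0.9250
E(R_P) = R_f + β_P × MRP = 3.28% + 0.9250 × 8.31% = 10.97%

10.97%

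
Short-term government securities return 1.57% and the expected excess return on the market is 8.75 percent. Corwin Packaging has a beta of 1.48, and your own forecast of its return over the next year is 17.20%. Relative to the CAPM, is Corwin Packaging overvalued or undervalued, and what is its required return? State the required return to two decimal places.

Required return = R_f + β·MRP = 1.57% + 1.48 × 8.75% = 14.52%
Forecast 17.20% > required 14.52% → the stock plots above the SML → undervalued.

Undervalued; required return 14.52%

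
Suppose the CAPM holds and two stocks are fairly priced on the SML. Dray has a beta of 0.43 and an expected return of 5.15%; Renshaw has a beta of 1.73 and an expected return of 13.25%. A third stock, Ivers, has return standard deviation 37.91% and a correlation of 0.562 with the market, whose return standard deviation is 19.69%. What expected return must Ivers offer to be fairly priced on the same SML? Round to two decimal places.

MRP = (13.25% − 5.15%) / (1.73 − 0.43) = 6.2308%
R_f = 5.15% − 0.43 × 6.2308% = 2.4708%
β_Ivers = ρ·σ_i/σ_m = 0.562 × 37.91 / 19.69 = 1.0820
E(R_Ivers) = R_f + β × MRP = 2.4708% + 1.0820 × 6.2308% = 9.21%

9.21%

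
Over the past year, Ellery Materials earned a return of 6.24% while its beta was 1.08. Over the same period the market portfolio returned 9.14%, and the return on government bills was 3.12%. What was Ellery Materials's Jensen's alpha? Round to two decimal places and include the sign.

Market excess return = 9.14% − 3.12% = 6.02%
CAPM benchmark = R_f + β(R_m − R_f) = 3.12% + 1.08 × 6.02% = 9.6216%
α = actual − benchmark = 6.24% − 9.6216% = -3.38%

-3.38%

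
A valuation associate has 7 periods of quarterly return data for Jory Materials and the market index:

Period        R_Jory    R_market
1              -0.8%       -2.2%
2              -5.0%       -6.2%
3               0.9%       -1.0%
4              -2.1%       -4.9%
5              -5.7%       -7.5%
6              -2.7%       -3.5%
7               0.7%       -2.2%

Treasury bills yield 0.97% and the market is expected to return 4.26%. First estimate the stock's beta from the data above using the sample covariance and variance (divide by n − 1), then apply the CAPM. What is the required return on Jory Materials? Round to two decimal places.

Mean R_i = (-0.8 − 5.0 + 0.9 − 2.1 − 5.7 − 2.7 + 0.7) / 7 = -2.1000%
Mean R_m = (-2.2 − 6.2 − 1.0 − 4.9 − 7.5 − 3.5 − 2.2) / 7 = -3.9286%
Σ(R_i − R̄_i)(R_m − R̄_m) = 35.0600  ⇒  Cov = 35.0600 / 6 = 5.8433
Σ(R_m − R̄_m)² = 33.5943  ⇒  Var(R_m) = 33.5943 / 6 = 5.5991
β = Cov / Var(R_m) = 5.8433 / 5.5991 = 1.0436
MRP = 4.26% − 0.97% = 3.29%
E(R) = R_f + β × MRP = 0.97% + 1.0436 × 3.29% = 4.40%

4.40%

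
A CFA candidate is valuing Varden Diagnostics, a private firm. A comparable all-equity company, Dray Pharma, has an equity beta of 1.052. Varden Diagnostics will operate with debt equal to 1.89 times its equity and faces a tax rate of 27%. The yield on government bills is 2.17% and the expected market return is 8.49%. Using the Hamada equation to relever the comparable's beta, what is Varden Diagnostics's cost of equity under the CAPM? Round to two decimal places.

β_L = β_U × [1 + (1 − t)(D/E)] = 1.052 × [1 + (1 − 0.27) × 1.89]
    = 1.052 × [1 + 0.73 × 1.89] = 1.052 × 2.3797 = 2.5034
MRP = 8.49% − 2.17% = 6.32%
E(R) = R_f + β_L × MRP = 2.17% + 2.5034 × 6.32% = 17.99%

17.99%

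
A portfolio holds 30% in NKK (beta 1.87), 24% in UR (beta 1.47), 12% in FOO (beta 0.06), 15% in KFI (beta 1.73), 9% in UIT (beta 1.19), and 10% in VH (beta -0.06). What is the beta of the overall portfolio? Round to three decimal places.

β_P = Σ w_i β_i = 0.30×1.87 + 0.24×1.47 + 0.12×0.06 + 0.15×1.73 + 0.09×1.19 + 0.10×-0.06 = 1.2816

1.282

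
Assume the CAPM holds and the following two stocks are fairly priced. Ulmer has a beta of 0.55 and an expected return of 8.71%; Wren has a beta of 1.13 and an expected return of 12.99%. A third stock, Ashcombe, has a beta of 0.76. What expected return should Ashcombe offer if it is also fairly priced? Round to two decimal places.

10.26%

MRP (SML slope) = (12.99% − 8.71%) / (1.13 − 0.55) = 4.28% / 0.58 = 7.3793%
R_f (intercept) = 8.71% − 0.55 × 7.3793% = 4.6514%
E(R_Ashcombe) = R_f + β × MRP = 4.6514% + 0.76 × 7.3793% = 10.26%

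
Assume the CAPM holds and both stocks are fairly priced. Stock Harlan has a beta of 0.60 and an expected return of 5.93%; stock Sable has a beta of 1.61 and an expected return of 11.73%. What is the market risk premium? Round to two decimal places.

5.74%

Both satisfy E(R) = R_f + β·MRP, so the slope of the SML is
MRP = (11.73% − 5.93%) / (1.61 − 0.60) = 5.80% / 1.01 = 5.7426%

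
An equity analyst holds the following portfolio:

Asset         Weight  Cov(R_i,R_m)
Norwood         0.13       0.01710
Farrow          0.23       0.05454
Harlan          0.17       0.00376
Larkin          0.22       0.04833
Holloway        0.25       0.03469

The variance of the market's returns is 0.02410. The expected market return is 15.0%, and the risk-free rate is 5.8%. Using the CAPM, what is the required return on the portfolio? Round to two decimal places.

β_Norwood = 0.01710 / 0.02410 = 0.7095
β_Farrow = 0.05454 / 0.02410 = 2.2631
β_Harlan = 0.00376 / 0.02410 = 0.1560
β_Larkin = 0.04833 / 0.02410 = 2.0054
β_Holloway = 0.03469 / 0.02410 = 1.4394
β_P = Σ w_i β_i = 0.13×0.7095 + 0.23×2.2631 + 0.17×0.1560 + 0.22×2.0054 + 0.25×1.4394 = 1.4403
MRP = 15.0% − 5.8% = 9.20%
E(R_P) = R_f + β_P × MRP = 5.8% + 1.4403 × 9.2% = 19.05%

19.05%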